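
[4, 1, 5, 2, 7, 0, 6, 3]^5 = [5, 1, 3, 7, 0, 2, 6, 4]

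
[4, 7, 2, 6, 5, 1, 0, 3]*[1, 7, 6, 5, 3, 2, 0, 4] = [3, 4, 6, 0, 2, 7, 1, 5]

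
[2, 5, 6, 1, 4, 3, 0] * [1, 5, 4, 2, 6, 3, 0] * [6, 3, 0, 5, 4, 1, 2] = [4, 5, 6, 1, 2, 0, 3]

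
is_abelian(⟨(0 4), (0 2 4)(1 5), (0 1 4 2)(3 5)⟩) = no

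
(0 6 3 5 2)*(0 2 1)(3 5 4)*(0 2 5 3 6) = (1 2 5)(3 4 6)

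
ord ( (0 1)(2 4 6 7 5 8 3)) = 14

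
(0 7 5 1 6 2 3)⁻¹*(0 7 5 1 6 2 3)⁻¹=(0 2 1 7 3 6 5)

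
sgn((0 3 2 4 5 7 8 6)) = -1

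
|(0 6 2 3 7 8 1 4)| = 8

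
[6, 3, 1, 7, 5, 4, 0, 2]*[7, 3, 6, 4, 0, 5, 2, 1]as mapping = [0→2, 1→4, 2→3, 3→1, 4→5, 5→0, 6→7, 7→6]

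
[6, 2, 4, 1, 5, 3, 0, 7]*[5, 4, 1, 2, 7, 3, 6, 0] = [6, 1, 7, 4, 3, 2, 5, 0]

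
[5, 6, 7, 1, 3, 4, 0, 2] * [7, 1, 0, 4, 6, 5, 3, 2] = [5, 3, 2, 1, 4, 6, 7, 0]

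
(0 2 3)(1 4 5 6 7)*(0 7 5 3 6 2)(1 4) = (2 6 5)(3 7 4)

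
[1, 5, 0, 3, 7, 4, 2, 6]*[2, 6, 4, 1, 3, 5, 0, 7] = [6, 5, 2, 1, 7, 3, 4, 0]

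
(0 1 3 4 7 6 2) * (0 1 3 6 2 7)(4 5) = (0 3 5 4)(1 6 7 2)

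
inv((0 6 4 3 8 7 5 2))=(0 2 5 7 8 3 4 6)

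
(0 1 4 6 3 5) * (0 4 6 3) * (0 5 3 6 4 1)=(1 4 6 5) 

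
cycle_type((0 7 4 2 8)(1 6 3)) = 3.5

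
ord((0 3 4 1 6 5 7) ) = 7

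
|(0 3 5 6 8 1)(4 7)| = 6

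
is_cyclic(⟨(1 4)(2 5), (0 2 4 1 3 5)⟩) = no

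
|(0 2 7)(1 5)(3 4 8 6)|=12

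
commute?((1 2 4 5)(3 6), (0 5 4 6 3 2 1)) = no:(1 2 4 5)(3 6) * (0 5 4 6 3 2 1) = (0 5)(2 6), (0 5 4 6 3 2 1) * (1 2 4 5)(3 6) = (0 1)(3 4)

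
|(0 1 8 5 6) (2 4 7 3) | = 20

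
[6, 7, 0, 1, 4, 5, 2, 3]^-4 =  [2, 3, 6, 7, 4, 5, 0, 1]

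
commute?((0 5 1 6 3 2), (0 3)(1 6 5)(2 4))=no:(0 5 1 6 3 2)*(0 3)(1 6 5)(2 4)=(0 1 5 6)(2 3 4), (0 3)(1 6 5)(2 4)*(0 5 1 6 3 2)=(0 2 4)(1 3 5 6)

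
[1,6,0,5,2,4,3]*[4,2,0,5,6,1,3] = [2,3,4,1,0,6,5]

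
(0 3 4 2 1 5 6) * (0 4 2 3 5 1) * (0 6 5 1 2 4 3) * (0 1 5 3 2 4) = (0 5 3)(1 4)(2 6)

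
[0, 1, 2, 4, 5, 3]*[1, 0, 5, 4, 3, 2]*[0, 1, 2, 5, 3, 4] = [1, 0, 4, 5, 2, 3] 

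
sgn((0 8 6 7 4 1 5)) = 1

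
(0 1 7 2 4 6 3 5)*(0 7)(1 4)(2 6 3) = (0 4 3 5 7 6 2 1)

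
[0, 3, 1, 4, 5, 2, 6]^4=[0, 2, 5, 1, 3, 4, 6]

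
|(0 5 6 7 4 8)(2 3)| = 6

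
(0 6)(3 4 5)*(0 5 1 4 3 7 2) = (0 6 5 7 2)(1 4)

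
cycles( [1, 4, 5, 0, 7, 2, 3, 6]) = (0 1 4 7 6 3)(2 5)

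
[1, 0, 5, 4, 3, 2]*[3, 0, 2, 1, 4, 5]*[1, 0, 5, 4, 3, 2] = [1, 4, 2, 3, 0, 5]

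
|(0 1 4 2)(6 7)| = 4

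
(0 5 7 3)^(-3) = (0 5 7 3)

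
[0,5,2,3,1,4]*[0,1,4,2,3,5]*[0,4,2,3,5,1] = [0,1,5,2,4,3]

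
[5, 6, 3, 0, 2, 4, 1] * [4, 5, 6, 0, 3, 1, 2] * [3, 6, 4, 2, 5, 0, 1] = [6, 4, 3, 5, 1, 2, 0]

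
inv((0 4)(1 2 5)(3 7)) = (0 4)(1 5 2)(3 7)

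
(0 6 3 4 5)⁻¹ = (0 5 4 3 6)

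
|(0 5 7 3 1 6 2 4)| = 8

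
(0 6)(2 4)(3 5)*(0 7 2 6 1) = (0 1)(2 4 6 7)(3 5)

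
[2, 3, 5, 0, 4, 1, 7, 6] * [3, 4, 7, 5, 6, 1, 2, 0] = [7, 5, 1, 3, 6, 4, 0, 2]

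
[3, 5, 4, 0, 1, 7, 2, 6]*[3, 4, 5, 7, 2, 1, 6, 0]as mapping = [0→7, 1→1, 2→2, 3→3, 4→4, 5→0, 6→5, 7→6]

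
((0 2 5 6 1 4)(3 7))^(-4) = (0 5 1)(2 6 4)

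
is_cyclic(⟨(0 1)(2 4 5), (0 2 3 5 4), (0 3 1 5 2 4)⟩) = no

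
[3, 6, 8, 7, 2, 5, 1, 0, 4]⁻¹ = [7, 6, 4, 0, 8, 5, 1, 3, 2]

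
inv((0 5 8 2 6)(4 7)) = (0 6 2 8 5)(4 7)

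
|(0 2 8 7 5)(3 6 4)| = 15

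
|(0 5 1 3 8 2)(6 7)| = 6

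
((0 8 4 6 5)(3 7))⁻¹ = (0 5 6 4 8)(3 7)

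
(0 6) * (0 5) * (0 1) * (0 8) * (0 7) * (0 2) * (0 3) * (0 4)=(0 6 5 1 8 7 2 3 4)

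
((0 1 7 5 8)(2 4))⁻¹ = (0 8 5 7 1)(2 4)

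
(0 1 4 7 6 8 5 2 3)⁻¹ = (0 3 2 5 8 6 7 4 1)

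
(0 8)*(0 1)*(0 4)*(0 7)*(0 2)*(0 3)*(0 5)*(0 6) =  (0 8 1 4 7 2 3 5 6)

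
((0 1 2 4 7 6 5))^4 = (0 7 1 6 2 5 4)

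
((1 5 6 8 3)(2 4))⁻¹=(1 3 8 6 5)(2 4)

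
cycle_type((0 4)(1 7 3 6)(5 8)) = 2^2.4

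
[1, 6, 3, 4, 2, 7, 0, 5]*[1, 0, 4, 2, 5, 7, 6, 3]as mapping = [0→0, 1→6, 2→2, 3→5, 4→4, 5→3, 6→1, 7→7]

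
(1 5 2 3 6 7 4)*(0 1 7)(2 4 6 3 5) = (0 1 2 5 4 7 6)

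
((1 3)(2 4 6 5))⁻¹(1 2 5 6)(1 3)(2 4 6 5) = (2 5 3 4)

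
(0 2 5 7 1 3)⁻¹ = (0 3 1 7 5 2)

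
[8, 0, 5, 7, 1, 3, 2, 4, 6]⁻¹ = [1, 4, 6, 5, 7, 2, 8, 3, 0]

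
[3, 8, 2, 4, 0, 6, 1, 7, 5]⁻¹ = [4, 6, 2, 0, 3, 8, 5, 7, 1]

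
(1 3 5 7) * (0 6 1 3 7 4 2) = (0 6 1 7 3 5 4 2)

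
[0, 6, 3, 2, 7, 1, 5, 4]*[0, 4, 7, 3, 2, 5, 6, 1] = [0, 6, 3, 7, 1, 4, 5, 2]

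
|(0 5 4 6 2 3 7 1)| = 8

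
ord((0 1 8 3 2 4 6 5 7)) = 9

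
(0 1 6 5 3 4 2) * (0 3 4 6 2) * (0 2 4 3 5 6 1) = (1 4 2 5 3) 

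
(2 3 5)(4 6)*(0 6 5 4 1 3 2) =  (0 6 1 3 4 5)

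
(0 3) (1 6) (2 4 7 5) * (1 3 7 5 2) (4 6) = (0 7 2 6 3) (1 4 5) 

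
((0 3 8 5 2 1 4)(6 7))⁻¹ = (0 4 1 2 5 8 3)(6 7)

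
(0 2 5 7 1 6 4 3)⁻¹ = (0 3 4 6 1 7 5 2)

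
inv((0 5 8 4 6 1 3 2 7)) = (0 7 2 3 1 6 4 8 5)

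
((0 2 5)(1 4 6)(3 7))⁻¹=(0 5 2)(1 6 4)(3 7)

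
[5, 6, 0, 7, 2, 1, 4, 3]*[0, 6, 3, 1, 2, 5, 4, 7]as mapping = [0→5, 1→4, 2→0, 3→7, 4→3, 5→6, 6→2, 7→1]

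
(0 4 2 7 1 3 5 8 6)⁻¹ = (0 6 8 5 3 1 7 2 4)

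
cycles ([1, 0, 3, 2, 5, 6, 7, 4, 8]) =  (0 1)(2 3)(4 5 6 7)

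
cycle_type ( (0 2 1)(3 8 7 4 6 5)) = 3.6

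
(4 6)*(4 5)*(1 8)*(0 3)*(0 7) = (0 3 7)(1 8)(4 6 5)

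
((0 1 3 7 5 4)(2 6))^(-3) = (0 7)(1 5)(2 6)(3 4)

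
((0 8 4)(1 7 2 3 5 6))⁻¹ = (0 4 8)(1 6 5 3 2 7)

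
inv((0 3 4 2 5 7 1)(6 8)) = (0 1 7 5 2 4 3)(6 8)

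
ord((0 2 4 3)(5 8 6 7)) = 4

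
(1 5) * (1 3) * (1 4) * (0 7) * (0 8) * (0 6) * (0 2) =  (0 7 8 6 2)(1 5 3 4)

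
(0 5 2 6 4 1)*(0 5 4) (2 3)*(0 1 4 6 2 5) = (0 6 1) (3 5) 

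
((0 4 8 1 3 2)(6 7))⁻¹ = (0 2 3 1 8 4)(6 7)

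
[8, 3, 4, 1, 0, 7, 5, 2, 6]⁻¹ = [4, 3, 7, 1, 2, 6, 8, 5, 0]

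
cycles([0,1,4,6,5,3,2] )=(2 4 5 3 6)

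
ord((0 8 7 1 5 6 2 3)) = 8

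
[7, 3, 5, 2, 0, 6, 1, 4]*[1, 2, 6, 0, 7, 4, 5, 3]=[3, 0, 4, 6, 1, 5, 2, 7]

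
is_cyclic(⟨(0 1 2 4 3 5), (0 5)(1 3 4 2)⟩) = no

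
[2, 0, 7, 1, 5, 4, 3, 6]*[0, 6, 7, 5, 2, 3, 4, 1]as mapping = [0→7, 1→0, 2→1, 3→6, 4→3, 5→2, 6→5, 7→4]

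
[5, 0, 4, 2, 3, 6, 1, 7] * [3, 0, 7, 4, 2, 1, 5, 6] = [1, 3, 2, 7, 4, 5, 0, 6] 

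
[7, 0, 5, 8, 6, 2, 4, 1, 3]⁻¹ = [1, 7, 5, 8, 6, 2, 4, 0, 3]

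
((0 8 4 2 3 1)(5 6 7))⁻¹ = (0 1 3 2 4 8)(5 7 6)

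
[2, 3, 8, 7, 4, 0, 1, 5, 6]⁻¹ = [5, 6, 0, 1, 4, 7, 8, 3, 2]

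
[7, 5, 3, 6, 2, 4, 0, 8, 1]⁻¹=[6, 8, 4, 2, 5, 1, 3, 0, 7]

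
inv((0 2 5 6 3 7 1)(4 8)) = (0 1 7 3 6 5 2)(4 8)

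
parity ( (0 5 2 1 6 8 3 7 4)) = even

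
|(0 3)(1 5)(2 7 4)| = 6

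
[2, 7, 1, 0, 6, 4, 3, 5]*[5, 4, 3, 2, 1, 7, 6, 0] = [3, 0, 4, 5, 6, 1, 2, 7]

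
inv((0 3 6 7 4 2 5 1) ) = (0 1 5 2 4 7 6 3) 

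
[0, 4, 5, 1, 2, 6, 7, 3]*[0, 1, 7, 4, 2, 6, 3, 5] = [0, 2, 6, 1, 7, 3, 5, 4]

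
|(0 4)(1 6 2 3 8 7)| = 6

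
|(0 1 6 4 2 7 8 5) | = 8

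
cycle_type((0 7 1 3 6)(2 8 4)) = 3.5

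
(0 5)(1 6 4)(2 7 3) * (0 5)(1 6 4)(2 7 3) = (1 4 6)(2 3 7)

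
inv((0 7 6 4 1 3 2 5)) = (0 5 2 3 1 4 6 7)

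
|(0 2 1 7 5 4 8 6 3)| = 9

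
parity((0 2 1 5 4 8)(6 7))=even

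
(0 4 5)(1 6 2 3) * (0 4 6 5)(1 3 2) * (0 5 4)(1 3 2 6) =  (0 1 4 5)(2 6 3)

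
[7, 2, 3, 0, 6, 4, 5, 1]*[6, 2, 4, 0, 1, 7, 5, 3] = [3, 4, 0, 6, 5, 1, 7, 2]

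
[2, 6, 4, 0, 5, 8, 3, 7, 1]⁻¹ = [3, 8, 0, 6, 2, 4, 1, 7, 5]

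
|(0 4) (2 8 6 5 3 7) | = 6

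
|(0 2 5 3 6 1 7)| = 7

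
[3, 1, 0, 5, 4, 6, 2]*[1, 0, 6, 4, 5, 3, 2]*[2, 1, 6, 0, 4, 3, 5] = [4, 2, 1, 0, 3, 6, 5]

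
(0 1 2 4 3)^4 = (0 3 4 2 1)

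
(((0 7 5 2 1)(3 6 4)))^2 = (0 5 1 7 2)(3 4 6)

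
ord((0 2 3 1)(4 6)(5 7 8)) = 12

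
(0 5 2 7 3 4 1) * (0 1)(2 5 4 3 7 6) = (0 4)(2 6)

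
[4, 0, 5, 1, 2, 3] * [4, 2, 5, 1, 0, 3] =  [0, 4, 3, 2, 5, 1]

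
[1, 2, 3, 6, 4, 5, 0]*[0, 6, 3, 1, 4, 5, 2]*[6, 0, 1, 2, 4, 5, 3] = [3, 2, 0, 1, 4, 5, 6]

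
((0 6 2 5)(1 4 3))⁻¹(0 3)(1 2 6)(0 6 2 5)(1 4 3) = (1 6)(2 4 5)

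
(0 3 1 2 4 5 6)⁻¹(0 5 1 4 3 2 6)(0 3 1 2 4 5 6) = (0 3 6 2 5 1 4)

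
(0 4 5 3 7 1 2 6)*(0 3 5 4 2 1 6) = (0 2)(3 7 6)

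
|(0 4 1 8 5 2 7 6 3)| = 9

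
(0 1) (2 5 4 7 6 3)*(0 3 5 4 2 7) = (0 1 3 7 6 5 2 4) 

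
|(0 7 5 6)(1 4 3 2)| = 4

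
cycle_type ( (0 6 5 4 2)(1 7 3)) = 3.5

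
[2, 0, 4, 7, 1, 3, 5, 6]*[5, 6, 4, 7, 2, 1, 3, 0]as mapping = [0→4, 1→5, 2→2, 3→0, 4→6, 5→7, 6→1, 7→3]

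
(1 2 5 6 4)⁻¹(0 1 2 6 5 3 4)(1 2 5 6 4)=(0 2 5 4 6 3 1)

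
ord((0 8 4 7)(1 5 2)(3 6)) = 12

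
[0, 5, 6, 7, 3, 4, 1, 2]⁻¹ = [0, 6, 7, 4, 5, 1, 2, 3]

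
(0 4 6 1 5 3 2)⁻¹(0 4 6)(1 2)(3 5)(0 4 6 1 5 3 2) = (0 5)(1 4 6)(2 3)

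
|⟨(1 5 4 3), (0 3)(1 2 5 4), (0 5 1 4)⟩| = 720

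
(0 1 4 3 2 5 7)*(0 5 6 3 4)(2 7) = (0 1)(2 6 3 7 5)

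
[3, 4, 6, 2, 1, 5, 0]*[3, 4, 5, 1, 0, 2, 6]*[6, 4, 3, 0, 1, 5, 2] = [4, 6, 2, 5, 1, 3, 0]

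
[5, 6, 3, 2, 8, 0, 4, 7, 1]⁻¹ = [5, 8, 3, 2, 6, 0, 1, 7, 4]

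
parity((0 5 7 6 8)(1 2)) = odd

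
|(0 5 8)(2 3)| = 6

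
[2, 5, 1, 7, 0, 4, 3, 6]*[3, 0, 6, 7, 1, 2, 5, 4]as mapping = [0→6, 1→2, 2→0, 3→4, 4→3, 5→1, 6→7, 7→5]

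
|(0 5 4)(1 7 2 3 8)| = 15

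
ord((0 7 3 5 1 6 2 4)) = 8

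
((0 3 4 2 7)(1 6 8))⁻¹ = (0 7 2 4 3)(1 8 6)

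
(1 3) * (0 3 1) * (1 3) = (0 1 3)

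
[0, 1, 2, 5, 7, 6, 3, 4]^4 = [0, 1, 2, 5, 4, 6, 3, 7]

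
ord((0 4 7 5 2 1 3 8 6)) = 9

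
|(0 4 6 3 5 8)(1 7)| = 6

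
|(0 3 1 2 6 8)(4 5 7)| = 6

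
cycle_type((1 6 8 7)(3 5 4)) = 3.4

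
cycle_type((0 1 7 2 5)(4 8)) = 2.5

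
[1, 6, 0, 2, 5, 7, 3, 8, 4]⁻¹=[2, 0, 3, 6, 8, 4, 1, 5, 7]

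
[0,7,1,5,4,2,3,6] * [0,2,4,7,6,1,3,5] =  [0,5,2,1,6,4,7,3] 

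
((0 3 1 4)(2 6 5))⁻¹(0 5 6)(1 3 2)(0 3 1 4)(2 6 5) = (1 6 4)(2 5 3)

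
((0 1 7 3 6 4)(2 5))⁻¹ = (0 4 6 3 7 1)(2 5)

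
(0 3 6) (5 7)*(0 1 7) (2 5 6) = (0 3 2 5) (1 7 6) 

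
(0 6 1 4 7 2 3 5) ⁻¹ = (0 5 3 2 7 4 1 6) 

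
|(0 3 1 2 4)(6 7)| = 10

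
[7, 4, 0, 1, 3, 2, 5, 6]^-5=[0, 4, 2, 1, 3, 5, 6, 7]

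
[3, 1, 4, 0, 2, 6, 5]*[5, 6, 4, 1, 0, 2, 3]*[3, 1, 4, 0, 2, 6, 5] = [1, 5, 3, 6, 2, 0, 4]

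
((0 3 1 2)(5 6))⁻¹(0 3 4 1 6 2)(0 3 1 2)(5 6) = (0 3 1 4 2 5)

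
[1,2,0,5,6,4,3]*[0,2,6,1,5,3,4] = [2,6,0,3,4,5,1]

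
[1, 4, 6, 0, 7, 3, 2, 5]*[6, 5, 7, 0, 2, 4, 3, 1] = [5, 2, 3, 6, 1, 0, 7, 4]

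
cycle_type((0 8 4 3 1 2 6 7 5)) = 9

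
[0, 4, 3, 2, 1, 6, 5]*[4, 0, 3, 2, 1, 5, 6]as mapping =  [0→4, 1→1, 2→2, 3→3, 4→0, 5→6, 6→5]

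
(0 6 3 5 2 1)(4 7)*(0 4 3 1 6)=(1 4 7 3 5 2 6)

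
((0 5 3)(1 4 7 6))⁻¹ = (0 3 5)(1 6 7 4)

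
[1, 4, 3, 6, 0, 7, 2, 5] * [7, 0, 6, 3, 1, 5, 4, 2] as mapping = [0→0, 1→1, 2→3, 3→4, 4→7, 5→2, 6→6, 7→5] 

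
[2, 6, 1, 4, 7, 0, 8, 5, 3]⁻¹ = [5, 2, 0, 8, 3, 7, 1, 4, 6]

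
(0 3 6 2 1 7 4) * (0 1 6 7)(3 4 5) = (0 4 1)(2 6)(3 7 5)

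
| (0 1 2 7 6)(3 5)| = 10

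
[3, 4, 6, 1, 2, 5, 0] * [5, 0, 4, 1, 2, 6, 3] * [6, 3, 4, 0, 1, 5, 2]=[3, 4, 0, 6, 1, 2, 5]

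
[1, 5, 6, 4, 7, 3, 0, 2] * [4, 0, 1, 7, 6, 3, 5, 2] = [0, 3, 5, 6, 2, 7, 4, 1]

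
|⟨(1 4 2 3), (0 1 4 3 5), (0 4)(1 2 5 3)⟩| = 720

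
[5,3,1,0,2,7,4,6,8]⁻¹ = [3,2,4,1,6,0,7,5,8]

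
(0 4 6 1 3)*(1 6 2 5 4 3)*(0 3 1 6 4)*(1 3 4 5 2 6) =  (0 3 4 6 5)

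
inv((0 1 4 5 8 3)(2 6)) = (0 3 8 5 4 1)(2 6)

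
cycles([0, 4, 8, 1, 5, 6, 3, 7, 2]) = (1 4 5 6 3)(2 8)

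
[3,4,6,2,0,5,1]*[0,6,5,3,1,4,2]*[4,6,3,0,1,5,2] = [0,6,3,5,4,1,2]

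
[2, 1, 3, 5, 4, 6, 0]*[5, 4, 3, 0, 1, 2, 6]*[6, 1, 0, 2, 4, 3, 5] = [2, 4, 6, 0, 1, 5, 3]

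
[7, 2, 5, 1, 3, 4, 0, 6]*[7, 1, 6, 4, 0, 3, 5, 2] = [2, 6, 3, 1, 4, 0, 7, 5]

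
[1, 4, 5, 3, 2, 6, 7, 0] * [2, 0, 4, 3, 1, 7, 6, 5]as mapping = [0→0, 1→1, 2→7, 3→3, 4→4, 5→6, 6→5, 7→2]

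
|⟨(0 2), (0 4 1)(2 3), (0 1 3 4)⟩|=120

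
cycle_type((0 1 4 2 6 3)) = 6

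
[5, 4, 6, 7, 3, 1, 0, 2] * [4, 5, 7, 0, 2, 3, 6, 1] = [3, 2, 6, 1, 0, 5, 4, 7]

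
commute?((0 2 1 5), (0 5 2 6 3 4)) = no:(0 2 1 5)*(0 5 2 6 3 4) = (0 6 3 4)(1 2), (0 5 2 6 3 4)*(0 2 1 5) = (1 5)(2 6 3 4)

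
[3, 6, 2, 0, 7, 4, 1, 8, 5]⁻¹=[3, 6, 2, 0, 5, 8, 1, 4, 7]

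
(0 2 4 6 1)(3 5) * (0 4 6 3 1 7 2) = (1 4 3 5)(2 6 7)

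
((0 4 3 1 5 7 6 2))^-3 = (0 7 3 2 5 4 6 1)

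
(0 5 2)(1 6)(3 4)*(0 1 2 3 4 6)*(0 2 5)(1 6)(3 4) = (1 2 6 5 4 3)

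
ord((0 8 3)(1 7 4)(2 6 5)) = 3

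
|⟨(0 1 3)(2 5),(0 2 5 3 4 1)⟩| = 720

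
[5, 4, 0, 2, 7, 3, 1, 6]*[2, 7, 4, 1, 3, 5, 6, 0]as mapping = [0→5, 1→3, 2→2, 3→4, 4→0, 5→1, 6→7, 7→6]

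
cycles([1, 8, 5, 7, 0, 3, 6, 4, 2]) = (0 1 8 2 5 3 7 4)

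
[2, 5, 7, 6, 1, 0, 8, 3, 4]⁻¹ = [5, 4, 0, 7, 8, 1, 3, 2, 6]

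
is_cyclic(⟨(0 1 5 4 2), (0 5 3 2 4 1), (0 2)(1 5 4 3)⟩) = no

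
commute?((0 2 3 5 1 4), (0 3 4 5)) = no:(0 2 3 5 1 4) * (0 3 4 5) = (0 2 4 3)(1 5), (0 3 4 5) * (0 2 3 5 1 4) = (0 5 2 3)(1 4)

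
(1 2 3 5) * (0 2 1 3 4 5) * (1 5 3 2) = (0 1 5 2 4 3)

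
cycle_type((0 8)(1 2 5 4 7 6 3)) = 2.7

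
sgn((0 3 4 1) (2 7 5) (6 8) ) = 1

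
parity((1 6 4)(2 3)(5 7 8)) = odd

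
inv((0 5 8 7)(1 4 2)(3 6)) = (0 7 8 5)(1 2 4)(3 6)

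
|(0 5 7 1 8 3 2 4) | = 8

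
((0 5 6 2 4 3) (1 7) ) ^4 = (0 4 6) (2 5 3) 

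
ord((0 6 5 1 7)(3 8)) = 10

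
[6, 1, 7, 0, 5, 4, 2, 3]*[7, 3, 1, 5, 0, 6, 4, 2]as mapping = [0→4, 1→3, 2→2, 3→7, 4→6, 5→0, 6→1, 7→5]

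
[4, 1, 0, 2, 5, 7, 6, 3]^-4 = [5, 1, 4, 0, 7, 3, 6, 2]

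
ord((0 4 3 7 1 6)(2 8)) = 6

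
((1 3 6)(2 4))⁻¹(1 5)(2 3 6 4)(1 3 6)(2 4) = (1 2 4 6)(3 5)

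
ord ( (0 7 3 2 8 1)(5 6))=6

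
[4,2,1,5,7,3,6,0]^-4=[7,1,2,3,0,5,6,4]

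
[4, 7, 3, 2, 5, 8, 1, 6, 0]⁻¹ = [8, 6, 3, 2, 0, 4, 7, 1, 5]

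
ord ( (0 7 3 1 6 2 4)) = 7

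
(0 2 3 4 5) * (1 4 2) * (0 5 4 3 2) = (0 1 3)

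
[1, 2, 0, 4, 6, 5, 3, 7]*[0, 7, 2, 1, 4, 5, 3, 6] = [7, 2, 0, 4, 3, 5, 1, 6]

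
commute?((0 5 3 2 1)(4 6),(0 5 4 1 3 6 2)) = no:(0 5 3 2 1)(4 6)*(0 5 4 1 3 6 2) = (0 4 2 3)(1 5 6),(0 5 4 1 3 6 2)*(0 5 3 2 1)(4 6) = (0 3 4)(1 2 5 6)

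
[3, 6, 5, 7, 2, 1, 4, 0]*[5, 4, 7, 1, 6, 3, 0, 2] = [1, 0, 3, 2, 7, 4, 6, 5]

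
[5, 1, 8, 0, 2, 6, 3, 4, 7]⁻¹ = [3, 1, 4, 6, 7, 0, 5, 8, 2]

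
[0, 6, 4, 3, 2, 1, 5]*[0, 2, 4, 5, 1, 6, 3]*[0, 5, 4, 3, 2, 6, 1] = [0, 3, 5, 6, 2, 4, 1]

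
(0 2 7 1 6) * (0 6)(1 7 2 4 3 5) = (0 4 3 5 1)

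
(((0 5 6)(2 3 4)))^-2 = (0 5 6)(2 3 4)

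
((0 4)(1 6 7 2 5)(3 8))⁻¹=(0 4)(1 5 2 7 6)(3 8)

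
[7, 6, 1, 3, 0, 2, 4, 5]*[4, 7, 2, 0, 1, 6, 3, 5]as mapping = [0→5, 1→3, 2→7, 3→0, 4→4, 5→2, 6→1, 7→6]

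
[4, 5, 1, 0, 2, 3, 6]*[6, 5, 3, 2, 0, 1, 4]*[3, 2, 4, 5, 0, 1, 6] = [3, 2, 1, 6, 5, 4, 0]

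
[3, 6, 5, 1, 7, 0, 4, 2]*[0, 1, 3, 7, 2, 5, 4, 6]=[7, 4, 5, 1, 6, 0, 2, 3]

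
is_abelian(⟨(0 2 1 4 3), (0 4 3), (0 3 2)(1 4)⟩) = no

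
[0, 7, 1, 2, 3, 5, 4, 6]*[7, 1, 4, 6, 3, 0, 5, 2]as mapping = [0→7, 1→2, 2→1, 3→4, 4→6, 5→0, 6→3, 7→5]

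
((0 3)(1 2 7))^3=(0 3)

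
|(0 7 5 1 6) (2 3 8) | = 15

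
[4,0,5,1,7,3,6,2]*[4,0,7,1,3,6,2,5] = [3,4,6,0,5,1,2,7]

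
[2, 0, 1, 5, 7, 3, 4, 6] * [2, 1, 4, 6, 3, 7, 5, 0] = [4, 2, 1, 7, 0, 6, 3, 5]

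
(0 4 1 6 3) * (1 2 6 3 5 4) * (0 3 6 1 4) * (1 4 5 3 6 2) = (0 5) (1 2 4) (3 6) 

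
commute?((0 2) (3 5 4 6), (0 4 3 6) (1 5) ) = no:(0 2) (3 5 4 6)*(0 4 3 6) (1 5) = (0 2 4) (1 5 3), (0 4 3 6) (1 5)*(0 2) (3 5 4 6) = (0 6 2) (1 4 5) 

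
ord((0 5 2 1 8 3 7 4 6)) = 9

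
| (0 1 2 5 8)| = 5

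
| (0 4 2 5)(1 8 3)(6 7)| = 12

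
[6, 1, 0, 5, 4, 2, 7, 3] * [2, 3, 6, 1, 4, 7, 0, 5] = [0, 3, 2, 7, 4, 6, 5, 1]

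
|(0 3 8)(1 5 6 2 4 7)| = 6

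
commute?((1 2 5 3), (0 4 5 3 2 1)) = no:(1 2 5 3) * (0 4 5 3 2 1) = (0 4 5 2 3), (0 4 5 3 2 1) * (1 2 5 3) = (0 4 3 5 1)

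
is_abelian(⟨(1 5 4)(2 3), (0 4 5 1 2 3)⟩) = no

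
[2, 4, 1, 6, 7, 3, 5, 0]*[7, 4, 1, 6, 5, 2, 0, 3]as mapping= [0→1, 1→5, 2→4, 3→0, 4→3, 5→6, 6→2, 7→7]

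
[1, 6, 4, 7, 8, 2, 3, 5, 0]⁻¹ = [8, 0, 5, 6, 2, 7, 1, 3, 4]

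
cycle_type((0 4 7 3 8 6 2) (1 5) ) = 2.7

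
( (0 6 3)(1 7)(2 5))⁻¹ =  (0 3 6)(1 7)(2 5)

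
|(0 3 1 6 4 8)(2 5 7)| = 6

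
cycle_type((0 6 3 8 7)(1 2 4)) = 3.5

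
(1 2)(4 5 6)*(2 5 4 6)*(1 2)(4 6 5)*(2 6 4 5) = (1 5)(2 6)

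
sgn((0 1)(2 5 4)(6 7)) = 1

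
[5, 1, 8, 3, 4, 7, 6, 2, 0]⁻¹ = [8, 1, 7, 3, 4, 0, 6, 5, 2]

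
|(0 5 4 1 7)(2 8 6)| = 15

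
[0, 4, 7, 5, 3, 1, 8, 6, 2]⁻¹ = [0, 5, 8, 4, 1, 3, 7, 2, 6]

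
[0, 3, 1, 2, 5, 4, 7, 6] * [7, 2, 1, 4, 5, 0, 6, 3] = [7, 4, 2, 1, 0, 5, 3, 6]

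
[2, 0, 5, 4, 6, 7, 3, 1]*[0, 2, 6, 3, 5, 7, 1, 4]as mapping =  [0→6, 1→0, 2→7, 3→5, 4→1, 5→4, 6→3, 7→2]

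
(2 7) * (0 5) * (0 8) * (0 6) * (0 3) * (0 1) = (0 5 8 6 3 1)(2 7)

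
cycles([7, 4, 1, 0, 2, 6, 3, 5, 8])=(0 7 5 6 3)(1 4 2)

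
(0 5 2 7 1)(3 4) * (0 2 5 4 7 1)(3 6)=(0 4 6 3 7)(1 2)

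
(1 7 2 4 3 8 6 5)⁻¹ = (1 5 6 8 3 4 2 7)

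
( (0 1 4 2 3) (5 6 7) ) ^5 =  (5 7 6) 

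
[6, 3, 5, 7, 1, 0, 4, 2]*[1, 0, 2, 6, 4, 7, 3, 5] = [3, 6, 7, 5, 0, 1, 4, 2]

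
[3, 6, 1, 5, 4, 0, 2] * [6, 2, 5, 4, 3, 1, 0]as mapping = [0→4, 1→0, 2→2, 3→1, 4→3, 5→6, 6→5]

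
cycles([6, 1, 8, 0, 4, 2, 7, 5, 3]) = (0 6 7 5 2 8 3)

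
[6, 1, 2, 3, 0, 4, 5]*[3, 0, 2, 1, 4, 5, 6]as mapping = [0→6, 1→0, 2→2, 3→1, 4→3, 5→4, 6→5]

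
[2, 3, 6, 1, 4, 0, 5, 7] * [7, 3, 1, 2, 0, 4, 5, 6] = [1, 2, 5, 3, 0, 7, 4, 6]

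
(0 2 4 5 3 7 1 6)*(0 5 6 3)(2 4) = (0 4 6 5)(1 3 7)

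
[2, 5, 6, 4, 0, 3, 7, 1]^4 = [1, 0, 5, 6, 7, 2, 3, 4]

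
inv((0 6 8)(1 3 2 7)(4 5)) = (0 8 6)(1 7 2 3)(4 5)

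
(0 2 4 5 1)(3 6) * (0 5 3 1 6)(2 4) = (0 4 3)(1 5 6)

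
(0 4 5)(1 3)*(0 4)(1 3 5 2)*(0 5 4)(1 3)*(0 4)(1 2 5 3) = (0 3 2 1)(4 5)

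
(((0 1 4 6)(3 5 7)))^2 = (0 4)(1 6)(3 7 5)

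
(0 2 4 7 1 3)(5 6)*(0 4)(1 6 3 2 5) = (0 5 3 4 7 6 1 2)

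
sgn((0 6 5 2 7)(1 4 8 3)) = -1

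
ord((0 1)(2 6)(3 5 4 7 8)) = 10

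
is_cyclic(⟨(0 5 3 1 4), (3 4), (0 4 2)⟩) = no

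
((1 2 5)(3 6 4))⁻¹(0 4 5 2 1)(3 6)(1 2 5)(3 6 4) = (0 3 1 5 2)(4 6)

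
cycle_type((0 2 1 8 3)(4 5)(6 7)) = 2^2.5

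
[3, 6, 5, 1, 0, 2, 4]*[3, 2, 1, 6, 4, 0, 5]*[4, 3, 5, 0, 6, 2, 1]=[1, 2, 4, 5, 0, 3, 6]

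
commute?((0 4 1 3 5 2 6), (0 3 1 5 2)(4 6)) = no:(0 4 1 3 5 2 6)*(0 3 1 5 2)(4 6) = (0 6 3 2 4 5), (0 3 1 5 2)(4 6)*(0 4 1 3 5 2 6) = (0 5 6 1 2 4)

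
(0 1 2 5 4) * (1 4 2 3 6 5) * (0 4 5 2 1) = (0 5 1 3 6 2)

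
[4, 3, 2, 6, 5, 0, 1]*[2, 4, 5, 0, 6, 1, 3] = [6, 0, 5, 3, 1, 2, 4]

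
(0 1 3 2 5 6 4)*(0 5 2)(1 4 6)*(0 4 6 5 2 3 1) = (0 6 5)(2 3 4)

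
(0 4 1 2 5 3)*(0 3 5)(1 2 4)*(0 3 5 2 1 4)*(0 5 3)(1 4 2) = (0 2)(1 5)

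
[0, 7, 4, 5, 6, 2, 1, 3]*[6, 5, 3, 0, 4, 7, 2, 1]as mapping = [0→6, 1→1, 2→4, 3→7, 4→2, 5→3, 6→5, 7→0]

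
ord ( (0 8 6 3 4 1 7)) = 7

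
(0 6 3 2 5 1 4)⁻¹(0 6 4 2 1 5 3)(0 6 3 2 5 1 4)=(0 5 4 1 2 6 3)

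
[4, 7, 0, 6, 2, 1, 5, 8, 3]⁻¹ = [2, 5, 4, 8, 0, 6, 3, 1, 7]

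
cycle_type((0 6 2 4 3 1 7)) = 7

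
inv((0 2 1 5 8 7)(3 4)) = (0 7 8 5 1 2)(3 4)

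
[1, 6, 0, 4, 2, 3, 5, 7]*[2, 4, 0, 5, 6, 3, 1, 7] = [4, 1, 2, 6, 0, 5, 3, 7]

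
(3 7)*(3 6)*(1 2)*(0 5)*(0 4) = (0 5 4)(1 2)(3 7 6)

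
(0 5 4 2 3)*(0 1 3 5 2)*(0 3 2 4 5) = (0 4 3 1 2) 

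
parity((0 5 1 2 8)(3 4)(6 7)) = even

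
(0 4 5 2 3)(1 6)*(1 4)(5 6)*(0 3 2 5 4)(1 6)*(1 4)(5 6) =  (0 5 6)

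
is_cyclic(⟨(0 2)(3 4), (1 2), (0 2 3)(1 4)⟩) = no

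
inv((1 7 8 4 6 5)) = (1 5 6 4 8 7)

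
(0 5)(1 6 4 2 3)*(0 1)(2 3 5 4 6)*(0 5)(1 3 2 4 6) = (0 6 1 4 2)(3 5)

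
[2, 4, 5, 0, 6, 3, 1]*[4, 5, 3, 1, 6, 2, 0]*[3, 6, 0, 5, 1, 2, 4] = [5, 4, 0, 1, 3, 6, 2]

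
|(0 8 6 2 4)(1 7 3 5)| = 20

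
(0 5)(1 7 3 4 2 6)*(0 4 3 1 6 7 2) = (0 5 4)(1 2 7)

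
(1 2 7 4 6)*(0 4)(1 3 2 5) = (0 4 6 3 2 7)(1 5)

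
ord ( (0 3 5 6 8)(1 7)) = 10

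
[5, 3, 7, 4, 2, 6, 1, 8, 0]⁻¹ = [8, 6, 4, 1, 3, 0, 5, 2, 7]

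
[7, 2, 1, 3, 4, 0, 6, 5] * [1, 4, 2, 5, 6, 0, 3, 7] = [7, 2, 4, 5, 6, 1, 3, 0]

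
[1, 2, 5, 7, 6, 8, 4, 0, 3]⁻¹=[7, 0, 1, 8, 6, 2, 4, 3, 5]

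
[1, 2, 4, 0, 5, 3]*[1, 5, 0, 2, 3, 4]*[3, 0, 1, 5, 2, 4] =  [4, 3, 5, 0, 2, 1]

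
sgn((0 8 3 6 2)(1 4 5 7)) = -1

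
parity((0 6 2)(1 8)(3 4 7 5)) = even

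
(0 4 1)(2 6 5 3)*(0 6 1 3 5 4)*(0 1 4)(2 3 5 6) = (0 1 2 4 5 6)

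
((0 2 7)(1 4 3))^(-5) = (0 2 7)(1 4 3)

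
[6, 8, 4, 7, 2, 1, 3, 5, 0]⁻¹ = [8, 5, 4, 6, 2, 7, 0, 3, 1]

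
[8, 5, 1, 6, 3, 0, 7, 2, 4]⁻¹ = [5, 2, 7, 4, 8, 1, 3, 6, 0]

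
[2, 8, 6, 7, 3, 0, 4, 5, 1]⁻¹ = [5, 8, 0, 4, 6, 7, 2, 3, 1]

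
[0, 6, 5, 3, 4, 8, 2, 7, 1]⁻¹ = [0, 8, 6, 3, 4, 2, 1, 7, 5]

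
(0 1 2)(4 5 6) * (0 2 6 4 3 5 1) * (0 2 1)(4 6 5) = (0 2 1 5 6 3 4)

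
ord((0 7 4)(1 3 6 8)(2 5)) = 12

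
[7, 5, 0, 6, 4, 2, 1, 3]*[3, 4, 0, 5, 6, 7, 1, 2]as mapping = [0→2, 1→7, 2→3, 3→1, 4→6, 5→0, 6→4, 7→5]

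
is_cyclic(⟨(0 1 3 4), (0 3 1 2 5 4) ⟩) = no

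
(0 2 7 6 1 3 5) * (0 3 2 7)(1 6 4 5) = (0 7 4 5 3 1 2)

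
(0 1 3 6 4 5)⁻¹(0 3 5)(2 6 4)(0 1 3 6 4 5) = (0 1 6)(2 4 5)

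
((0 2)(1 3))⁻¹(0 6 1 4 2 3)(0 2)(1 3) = (0 1 2 6 3 4)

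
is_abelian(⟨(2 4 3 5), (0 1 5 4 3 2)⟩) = no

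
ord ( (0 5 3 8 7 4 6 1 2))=9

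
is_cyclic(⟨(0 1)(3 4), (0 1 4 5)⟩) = no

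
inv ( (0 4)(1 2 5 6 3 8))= (0 4)(1 8 3 6 5 2)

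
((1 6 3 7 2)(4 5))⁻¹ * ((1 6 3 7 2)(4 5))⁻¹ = (1 7 6 2 3)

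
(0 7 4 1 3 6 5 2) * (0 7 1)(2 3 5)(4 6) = (0 1 5 3 4)(2 7 6)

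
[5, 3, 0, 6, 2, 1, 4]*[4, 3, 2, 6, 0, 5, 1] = [5, 6, 4, 1, 2, 3, 0]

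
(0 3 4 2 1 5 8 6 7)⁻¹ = (0 7 6 8 5 1 2 4 3)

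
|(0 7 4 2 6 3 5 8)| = 8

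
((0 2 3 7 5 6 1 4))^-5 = (0 7 1 2 5 4 3 6)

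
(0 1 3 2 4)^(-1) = (0 4 2 3 1)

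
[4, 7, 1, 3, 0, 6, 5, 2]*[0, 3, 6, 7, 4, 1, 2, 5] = [4, 5, 3, 7, 0, 2, 1, 6]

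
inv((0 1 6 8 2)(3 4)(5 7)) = (0 2 8 6 1)(3 4)(5 7)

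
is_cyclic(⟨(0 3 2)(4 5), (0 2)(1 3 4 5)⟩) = no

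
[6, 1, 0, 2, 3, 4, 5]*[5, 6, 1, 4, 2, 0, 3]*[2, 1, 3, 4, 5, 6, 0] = [4, 0, 6, 1, 5, 3, 2]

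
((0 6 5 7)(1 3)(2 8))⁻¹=(0 7 5 6)(1 3)(2 8)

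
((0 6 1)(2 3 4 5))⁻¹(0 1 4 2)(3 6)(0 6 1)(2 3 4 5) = (0 5 3 6)(1 4)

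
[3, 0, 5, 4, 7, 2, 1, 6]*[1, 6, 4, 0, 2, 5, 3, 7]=[0, 1, 5, 2, 7, 4, 6, 3]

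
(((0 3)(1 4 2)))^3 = (0 3)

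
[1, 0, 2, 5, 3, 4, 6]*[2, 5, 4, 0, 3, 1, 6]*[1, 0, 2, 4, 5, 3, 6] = [3, 2, 5, 0, 1, 4, 6] 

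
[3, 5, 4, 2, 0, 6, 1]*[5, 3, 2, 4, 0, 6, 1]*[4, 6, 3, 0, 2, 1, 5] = [2, 5, 4, 3, 1, 6, 0]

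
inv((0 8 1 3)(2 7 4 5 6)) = (0 3 1 8)(2 6 5 4 7)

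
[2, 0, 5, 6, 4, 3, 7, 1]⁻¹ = [1, 7, 0, 5, 4, 2, 3, 6]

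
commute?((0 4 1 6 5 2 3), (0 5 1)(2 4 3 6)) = no:(0 4 1 6 5 2 3) * (0 5 1)(2 4 3 6) = (0 3 5 4)(1 2 6), (0 5 1)(2 4 3 6) * (0 4 1 6 5 2 3) = (0 2 1 4)(3 5 6)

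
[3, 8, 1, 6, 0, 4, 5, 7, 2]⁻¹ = [4, 2, 8, 0, 5, 6, 3, 7, 1]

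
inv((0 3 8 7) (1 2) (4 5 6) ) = (0 7 8 3) (1 2) (4 6 5) 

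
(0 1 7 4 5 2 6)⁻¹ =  (0 6 2 5 4 7 1)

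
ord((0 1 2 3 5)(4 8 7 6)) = 20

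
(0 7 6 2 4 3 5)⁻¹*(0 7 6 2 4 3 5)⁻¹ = (0 3 2 7 5 4 6)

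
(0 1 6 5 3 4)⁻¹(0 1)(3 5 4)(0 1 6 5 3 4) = (0 4 3)(1 6)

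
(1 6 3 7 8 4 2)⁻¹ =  (1 2 4 8 7 3 6)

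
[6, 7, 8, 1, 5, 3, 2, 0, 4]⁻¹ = [7, 3, 6, 5, 8, 4, 0, 1, 2]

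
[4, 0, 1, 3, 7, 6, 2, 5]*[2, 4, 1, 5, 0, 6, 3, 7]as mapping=[0→0, 1→2, 2→4, 3→5, 4→7, 5→3, 6→1, 7→6]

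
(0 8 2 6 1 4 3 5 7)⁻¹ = (0 7 5 3 4 1 6 2 8)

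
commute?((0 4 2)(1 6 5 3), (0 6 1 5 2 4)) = no:(0 4 2)(1 6 5 3) * (0 6 1 5 2 4) = (2 6)(3 5), (0 6 1 5 2 4) * (0 4 2)(1 6 5 3) = (0 5)(1 3)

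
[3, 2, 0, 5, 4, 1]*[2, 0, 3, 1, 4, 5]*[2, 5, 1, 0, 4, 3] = [5, 0, 1, 3, 4, 2]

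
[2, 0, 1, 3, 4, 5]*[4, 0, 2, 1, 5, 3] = [2, 4, 0, 1, 5, 3] 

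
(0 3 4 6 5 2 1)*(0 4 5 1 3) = (1 4 6)(2 3 5)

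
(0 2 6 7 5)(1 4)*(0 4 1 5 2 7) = (0 7 2 6)(4 5)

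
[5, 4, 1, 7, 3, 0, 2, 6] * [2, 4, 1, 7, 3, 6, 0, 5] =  [6, 3, 4, 5, 7, 2, 1, 0]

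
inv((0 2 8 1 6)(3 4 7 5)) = (0 6 1 8 2)(3 5 7 4)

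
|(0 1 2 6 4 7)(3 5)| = 6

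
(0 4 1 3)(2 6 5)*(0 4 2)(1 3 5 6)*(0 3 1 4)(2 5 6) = (0 5 3)(1 6 2 4)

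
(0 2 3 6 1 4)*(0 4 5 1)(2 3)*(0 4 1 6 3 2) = (0 2)(1 5 6 4)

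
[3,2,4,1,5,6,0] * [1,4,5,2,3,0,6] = [2,5,3,4,0,6,1]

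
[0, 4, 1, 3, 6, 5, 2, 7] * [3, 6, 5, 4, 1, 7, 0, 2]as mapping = [0→3, 1→1, 2→6, 3→4, 4→0, 5→7, 6→5, 7→2]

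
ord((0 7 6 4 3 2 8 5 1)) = 9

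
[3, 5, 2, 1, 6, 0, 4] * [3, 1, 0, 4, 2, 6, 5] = [4, 6, 0, 1, 5, 3, 2]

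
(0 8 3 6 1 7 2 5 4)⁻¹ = (0 4 5 2 7 1 6 3 8)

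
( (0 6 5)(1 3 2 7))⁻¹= (0 5 6)(1 7 2 3)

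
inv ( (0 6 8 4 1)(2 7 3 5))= (0 1 4 8 6)(2 5 3 7)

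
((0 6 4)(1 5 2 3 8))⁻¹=(0 4 6)(1 8 3 2 5)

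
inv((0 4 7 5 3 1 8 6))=(0 6 8 1 3 5 7 4)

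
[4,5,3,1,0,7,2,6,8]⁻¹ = [4,3,6,2,0,1,7,5,8]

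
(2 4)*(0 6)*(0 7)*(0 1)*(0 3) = (0 6 7 1 3)(2 4)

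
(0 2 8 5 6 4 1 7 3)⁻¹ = (0 3 7 1 4 6 5 8 2)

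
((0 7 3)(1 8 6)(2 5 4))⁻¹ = (0 3 7)(1 6 8)(2 4 5)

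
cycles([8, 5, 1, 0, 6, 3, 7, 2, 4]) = (0 8 4 6 7 2 1 5 3)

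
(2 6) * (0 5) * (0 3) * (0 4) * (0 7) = (0 5 3 4 7)(2 6)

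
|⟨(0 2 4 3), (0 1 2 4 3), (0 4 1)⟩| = 120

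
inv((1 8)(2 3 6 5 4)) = (1 8)(2 4 5 6 3)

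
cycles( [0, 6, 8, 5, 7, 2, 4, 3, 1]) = (1 6 4 7 3 5 2 8)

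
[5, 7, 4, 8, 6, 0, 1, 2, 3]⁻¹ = [5, 6, 7, 8, 2, 0, 4, 1, 3]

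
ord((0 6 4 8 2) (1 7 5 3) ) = 20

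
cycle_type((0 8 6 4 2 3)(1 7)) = 2.6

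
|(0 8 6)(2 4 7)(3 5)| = 6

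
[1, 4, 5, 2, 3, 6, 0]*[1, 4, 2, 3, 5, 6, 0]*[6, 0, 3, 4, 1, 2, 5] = [1, 2, 5, 3, 4, 6, 0]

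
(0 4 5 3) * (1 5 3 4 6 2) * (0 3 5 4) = (0 6 2 1 4 5)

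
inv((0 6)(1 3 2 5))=(0 6)(1 5 2 3)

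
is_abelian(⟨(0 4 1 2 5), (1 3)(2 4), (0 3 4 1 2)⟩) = no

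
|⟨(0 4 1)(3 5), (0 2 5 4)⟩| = 720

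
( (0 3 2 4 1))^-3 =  (0 2 1 3 4)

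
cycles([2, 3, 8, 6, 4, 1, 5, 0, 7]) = (0 2 8 7)(1 3 6 5)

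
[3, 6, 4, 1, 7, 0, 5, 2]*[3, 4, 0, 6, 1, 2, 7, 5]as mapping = [0→6, 1→7, 2→1, 3→4, 4→5, 5→3, 6→2, 7→0]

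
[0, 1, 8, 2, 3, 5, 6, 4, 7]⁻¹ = [0, 1, 3, 4, 7, 5, 6, 8, 2]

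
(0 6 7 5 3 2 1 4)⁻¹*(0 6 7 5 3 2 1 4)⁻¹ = (0 1 3 7)(2 5 6 4)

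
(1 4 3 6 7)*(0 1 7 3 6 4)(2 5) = (0 1)(2 5)(3 4 6)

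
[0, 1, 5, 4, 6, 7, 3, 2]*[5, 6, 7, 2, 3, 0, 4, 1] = [5, 6, 0, 3, 4, 1, 2, 7]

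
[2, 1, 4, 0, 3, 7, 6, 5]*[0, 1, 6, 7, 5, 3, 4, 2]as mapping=[0→6, 1→1, 2→5, 3→0, 4→7, 5→2, 6→4, 7→3]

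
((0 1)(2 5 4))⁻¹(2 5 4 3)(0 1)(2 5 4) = (2 3 5 4)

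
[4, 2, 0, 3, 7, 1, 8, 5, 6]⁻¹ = [2, 5, 1, 3, 0, 7, 8, 4, 6]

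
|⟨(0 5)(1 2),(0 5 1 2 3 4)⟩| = 120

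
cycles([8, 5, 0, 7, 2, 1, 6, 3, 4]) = (0 8 4 2)(1 5)(3 7)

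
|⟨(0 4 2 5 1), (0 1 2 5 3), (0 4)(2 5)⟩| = 360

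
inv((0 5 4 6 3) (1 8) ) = (0 3 6 4 5) (1 8) 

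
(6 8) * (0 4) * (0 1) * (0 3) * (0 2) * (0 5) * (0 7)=(0 4 1 3 2 5 7)(6 8)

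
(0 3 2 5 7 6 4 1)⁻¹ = (0 1 4 6 7 5 2 3)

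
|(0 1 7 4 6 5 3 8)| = 8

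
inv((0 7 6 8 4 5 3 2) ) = (0 2 3 5 4 8 6 7) 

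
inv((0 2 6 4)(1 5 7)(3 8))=(0 4 6 2)(1 7 5)(3 8)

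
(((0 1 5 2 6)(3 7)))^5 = (3 7)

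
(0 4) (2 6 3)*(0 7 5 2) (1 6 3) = (0 4 7 5 2 3) (1 6) 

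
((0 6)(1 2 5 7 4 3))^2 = (1 5 4)(2 7 3)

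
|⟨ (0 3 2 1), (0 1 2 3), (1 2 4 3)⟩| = 20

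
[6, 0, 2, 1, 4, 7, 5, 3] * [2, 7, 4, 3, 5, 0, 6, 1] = [6, 2, 4, 7, 5, 1, 0, 3]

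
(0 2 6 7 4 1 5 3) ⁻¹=(0 3 5 1 4 7 6 2) 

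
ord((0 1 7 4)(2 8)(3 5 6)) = 12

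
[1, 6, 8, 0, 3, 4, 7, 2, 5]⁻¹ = [3, 0, 7, 4, 5, 8, 1, 6, 2]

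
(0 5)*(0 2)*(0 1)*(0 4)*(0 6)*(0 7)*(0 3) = (0 5 2 1 4 6 7 3)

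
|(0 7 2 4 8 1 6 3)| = 8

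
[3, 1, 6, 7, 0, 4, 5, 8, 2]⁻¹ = [4, 1, 8, 0, 5, 6, 2, 3, 7]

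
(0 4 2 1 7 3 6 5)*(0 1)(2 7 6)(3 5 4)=(0 3 2)(1 6 4 7 5)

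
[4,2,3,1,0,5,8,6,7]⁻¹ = [4,3,1,2,0,5,7,8,6]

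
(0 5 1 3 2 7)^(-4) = (0 1 2)(3 7 5)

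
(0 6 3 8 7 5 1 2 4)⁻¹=(0 4 2 1 5 7 8 3 6)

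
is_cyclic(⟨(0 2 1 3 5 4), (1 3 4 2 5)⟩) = no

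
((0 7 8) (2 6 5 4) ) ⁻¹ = (0 8 7) (2 4 5 6) 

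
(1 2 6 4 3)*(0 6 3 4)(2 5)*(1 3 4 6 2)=(0 2 4 6)(1 5)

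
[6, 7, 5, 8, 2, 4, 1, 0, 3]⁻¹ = [7, 6, 4, 8, 5, 2, 0, 1, 3]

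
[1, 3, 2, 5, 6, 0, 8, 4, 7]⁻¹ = [5, 0, 2, 1, 7, 3, 4, 8, 6]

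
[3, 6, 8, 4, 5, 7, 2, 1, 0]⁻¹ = [8, 7, 6, 0, 3, 4, 1, 5, 2]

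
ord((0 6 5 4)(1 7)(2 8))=4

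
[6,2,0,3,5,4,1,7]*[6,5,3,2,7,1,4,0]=[4,3,6,2,1,7,5,0]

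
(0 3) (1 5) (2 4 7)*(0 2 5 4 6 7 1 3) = (1 4) (2 6 7 5 3) 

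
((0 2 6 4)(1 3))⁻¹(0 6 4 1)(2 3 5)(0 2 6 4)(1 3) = (0 3 2 4)(1 5 6)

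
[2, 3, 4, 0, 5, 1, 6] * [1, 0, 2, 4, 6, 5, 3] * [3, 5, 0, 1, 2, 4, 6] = [0, 2, 6, 5, 4, 3, 1]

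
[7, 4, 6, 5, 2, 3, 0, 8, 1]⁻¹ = [6, 8, 4, 5, 1, 3, 2, 0, 7]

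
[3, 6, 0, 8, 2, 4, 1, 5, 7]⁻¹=[2, 6, 4, 0, 5, 7, 1, 8, 3]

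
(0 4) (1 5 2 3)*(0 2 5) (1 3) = (0 4 2 1) 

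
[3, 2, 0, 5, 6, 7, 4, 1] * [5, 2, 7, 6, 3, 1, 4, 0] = [6, 7, 5, 1, 4, 0, 3, 2]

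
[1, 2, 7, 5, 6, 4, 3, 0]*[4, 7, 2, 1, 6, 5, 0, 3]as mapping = [0→7, 1→2, 2→3, 3→5, 4→0, 5→6, 6→1, 7→4]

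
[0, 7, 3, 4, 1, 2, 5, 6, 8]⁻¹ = [0, 4, 5, 2, 3, 6, 7, 1, 8]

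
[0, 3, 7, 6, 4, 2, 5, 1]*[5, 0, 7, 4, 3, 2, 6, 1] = [5, 4, 1, 6, 3, 7, 2, 0]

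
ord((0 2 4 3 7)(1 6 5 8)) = 20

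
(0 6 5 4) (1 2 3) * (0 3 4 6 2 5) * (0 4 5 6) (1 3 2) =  (0 1 6 4 2 5) 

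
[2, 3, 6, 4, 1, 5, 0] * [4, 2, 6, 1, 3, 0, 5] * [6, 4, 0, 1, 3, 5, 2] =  [2, 4, 5, 1, 0, 6, 3]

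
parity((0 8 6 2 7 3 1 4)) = odd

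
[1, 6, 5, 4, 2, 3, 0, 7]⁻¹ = [6, 0, 4, 5, 3, 2, 1, 7]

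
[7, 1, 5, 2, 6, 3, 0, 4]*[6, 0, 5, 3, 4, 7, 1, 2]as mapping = [0→2, 1→0, 2→7, 3→5, 4→1, 5→3, 6→6, 7→4]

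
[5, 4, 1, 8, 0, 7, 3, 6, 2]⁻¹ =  [4, 2, 8, 6, 1, 0, 7, 5, 3]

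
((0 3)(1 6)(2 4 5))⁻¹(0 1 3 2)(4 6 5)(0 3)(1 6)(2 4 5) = (0 4 3 6)(1 2 5)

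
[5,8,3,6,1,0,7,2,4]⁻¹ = [5,4,7,2,8,0,3,6,1]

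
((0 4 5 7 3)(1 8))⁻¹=(0 3 7 5 4)(1 8)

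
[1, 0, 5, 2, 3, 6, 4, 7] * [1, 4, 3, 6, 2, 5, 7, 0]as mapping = [0→4, 1→1, 2→5, 3→3, 4→6, 5→7, 6→2, 7→0]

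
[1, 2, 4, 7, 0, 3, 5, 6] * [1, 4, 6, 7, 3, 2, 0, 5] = [4, 6, 3, 5, 1, 7, 2, 0]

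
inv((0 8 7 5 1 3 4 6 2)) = (0 2 6 4 3 1 5 7 8)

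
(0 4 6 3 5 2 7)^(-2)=(0 2 3 4 7 5 6)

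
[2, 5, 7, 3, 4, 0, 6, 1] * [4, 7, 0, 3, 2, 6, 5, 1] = [0, 6, 1, 3, 2, 4, 5, 7]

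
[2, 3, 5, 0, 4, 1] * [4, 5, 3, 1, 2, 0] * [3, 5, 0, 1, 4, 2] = [1, 5, 3, 4, 0, 2]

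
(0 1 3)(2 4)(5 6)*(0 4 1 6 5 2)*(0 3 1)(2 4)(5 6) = (0 5 6 4 3 2)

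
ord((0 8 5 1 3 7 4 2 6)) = 9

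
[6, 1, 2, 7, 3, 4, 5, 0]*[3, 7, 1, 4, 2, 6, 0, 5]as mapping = [0→0, 1→7, 2→1, 3→5, 4→4, 5→2, 6→6, 7→3]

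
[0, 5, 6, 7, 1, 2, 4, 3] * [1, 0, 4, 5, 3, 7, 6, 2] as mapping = [0→1, 1→7, 2→6, 3→2, 4→0, 5→4, 6→3, 7→5] 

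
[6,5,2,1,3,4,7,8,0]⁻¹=[8,3,2,4,5,1,0,6,7]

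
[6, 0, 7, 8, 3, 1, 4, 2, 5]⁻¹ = [1, 5, 7, 4, 6, 8, 0, 2, 3]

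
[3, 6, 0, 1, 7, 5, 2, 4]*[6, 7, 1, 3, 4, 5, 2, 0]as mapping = [0→3, 1→2, 2→6, 3→7, 4→0, 5→5, 6→1, 7→4]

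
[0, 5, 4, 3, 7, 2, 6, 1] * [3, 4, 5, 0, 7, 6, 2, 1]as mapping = [0→3, 1→6, 2→7, 3→0, 4→1, 5→5, 6→2, 7→4]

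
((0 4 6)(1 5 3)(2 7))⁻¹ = (0 6 4)(1 3 5)(2 7)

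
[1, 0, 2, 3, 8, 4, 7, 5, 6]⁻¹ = [1, 0, 2, 3, 5, 7, 8, 6, 4]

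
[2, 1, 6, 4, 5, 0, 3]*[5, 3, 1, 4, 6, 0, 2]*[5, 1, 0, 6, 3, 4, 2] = [1, 6, 0, 2, 5, 4, 3]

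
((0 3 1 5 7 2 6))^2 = (0 1 7 6 3 5 2)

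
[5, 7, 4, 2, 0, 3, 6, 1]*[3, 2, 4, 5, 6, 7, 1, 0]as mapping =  [0→7, 1→0, 2→6, 3→4, 4→3, 5→5, 6→1, 7→2]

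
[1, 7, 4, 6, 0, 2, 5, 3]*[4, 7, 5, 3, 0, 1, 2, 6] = [7, 6, 0, 2, 4, 5, 1, 3]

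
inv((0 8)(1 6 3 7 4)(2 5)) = (0 8)(1 4 7 3 6)(2 5)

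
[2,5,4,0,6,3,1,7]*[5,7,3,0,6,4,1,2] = [3,4,6,5,1,0,7,2]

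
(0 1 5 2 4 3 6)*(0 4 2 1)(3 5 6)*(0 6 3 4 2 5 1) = (0 6 2 5)(1 3 4)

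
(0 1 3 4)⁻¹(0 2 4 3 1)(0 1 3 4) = (0 4 3 1 2)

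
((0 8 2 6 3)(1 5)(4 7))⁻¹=(0 3 6 2 8)(1 5)(4 7)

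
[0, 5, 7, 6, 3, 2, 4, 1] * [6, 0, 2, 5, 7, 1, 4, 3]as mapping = [0→6, 1→1, 2→3, 3→4, 4→5, 5→2, 6→7, 7→0]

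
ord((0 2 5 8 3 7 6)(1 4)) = 14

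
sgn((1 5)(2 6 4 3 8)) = -1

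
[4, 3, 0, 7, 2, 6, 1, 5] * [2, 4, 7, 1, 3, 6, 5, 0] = [3, 1, 2, 0, 7, 5, 4, 6]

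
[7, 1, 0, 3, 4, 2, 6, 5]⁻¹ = [2, 1, 5, 3, 4, 7, 6, 0]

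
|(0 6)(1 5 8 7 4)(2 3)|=10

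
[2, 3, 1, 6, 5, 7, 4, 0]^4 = [6, 5, 4, 7, 2, 1, 0, 3]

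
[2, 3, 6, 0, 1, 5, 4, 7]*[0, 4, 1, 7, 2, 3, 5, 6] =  [1, 7, 5, 0, 4, 3, 2, 6]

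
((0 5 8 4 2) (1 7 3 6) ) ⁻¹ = (0 2 4 8 5) (1 6 3 7) 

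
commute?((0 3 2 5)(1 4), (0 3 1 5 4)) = no:(0 3 2 5)(1 4)*(0 3 1 5 4) = (0 1)(2 4 5 3), (0 3 1 5 4)*(0 3 2 5)(1 4) = (0 2 5 1)(3 4)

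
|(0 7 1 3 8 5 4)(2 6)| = 14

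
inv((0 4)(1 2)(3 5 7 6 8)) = (0 4)(1 2)(3 8 6 7 5)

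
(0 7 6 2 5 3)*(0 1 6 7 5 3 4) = (0 5 4)(1 6 2 3)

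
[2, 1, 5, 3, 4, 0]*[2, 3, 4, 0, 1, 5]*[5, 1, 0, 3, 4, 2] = [4, 3, 2, 5, 1, 0] 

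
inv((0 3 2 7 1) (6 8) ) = (0 1 7 2 3) (6 8) 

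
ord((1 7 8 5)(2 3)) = 4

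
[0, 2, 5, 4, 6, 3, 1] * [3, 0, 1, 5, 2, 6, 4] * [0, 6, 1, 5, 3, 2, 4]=[5, 6, 4, 1, 3, 2, 0]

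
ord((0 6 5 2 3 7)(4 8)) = 6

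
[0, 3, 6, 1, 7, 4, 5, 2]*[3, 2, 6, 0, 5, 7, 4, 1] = [3, 0, 4, 2, 1, 5, 7, 6] 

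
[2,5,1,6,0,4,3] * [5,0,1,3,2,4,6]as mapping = [0→1,1→4,2→0,3→6,4→5,5→2,6→3]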